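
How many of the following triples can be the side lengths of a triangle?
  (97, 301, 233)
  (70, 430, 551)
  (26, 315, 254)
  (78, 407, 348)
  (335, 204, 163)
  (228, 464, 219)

3

(97,233,301): 97+233 > 301 → valid
(70,430,551): 70+430 ≤ 551 → not valid
(26,254,315): 26+254 ≤ 315 → not valid
(78,348,407): 78+348 > 407 → valid
(163,204,335): 163+204 > 335 → valid
(219,228,464): 219+228 ≤ 464 → not valid
3 of the 6 triples form a triangle.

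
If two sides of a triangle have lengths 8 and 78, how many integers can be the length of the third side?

15

The third side lies in the open interval (70, 86).
Integers from 71 to 85 inclusive: 85 − 71 + 1 = 15.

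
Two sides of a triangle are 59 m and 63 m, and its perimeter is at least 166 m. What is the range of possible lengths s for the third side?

Triangle inequality alone gives 4 < s < 122.
The perimeter condition gives s ≥ 166 − 59 − 63 = 44.
Intersecting the two: 44 ≤ s < 122.

44 ≤ s < 122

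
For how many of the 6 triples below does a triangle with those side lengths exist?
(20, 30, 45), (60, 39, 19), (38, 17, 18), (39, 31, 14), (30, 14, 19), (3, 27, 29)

(20,30,45): 20+30 > 45 → valid
(19,39,60): 19+39 ≤ 60 → not valid
(17,18,38): 17+18 ≤ 38 → not valid
(14,31,39): 14+31 > 39 → valid
(14,19,30): 14+19 > 30 → valid
(3,27,29): 3+27 > 29 → valid
4 of the 6 triples form a triangle.

4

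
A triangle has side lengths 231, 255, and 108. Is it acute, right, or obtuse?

Compare the square of the longest side to the sum of squares of the other two: 108² + 231² = 65025 = 255².

right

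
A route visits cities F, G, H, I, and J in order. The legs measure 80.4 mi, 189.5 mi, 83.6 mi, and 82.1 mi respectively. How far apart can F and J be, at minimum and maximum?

The maximum is all hops collinear in one direction: 80.4 + 189.5 + 83.6 + 82.1 = 435.6.
The longest hop is 189.5; the others sum to 246.1. Since 189.5 ≤ 246.1, the path can fold back on itself completely, so the minimum distance is 0.

0 ≤ FJ ≤ 435.6 mi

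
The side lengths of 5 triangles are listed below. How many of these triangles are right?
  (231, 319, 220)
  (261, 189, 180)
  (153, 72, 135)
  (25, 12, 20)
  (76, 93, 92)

3

(231,319,220): 220²+231² = 101761 = 319² → right
(261,189,180): 180²+189² = 68121 = 261² → right
(153,72,135): 72²+135² = 23409 = 153² → right
(25,12,20): 12²+20² = 544 < 625 = 25² → obtuse
(76,93,92): 76²+92² = 14240 > 8649 = 93² → acute
3 of the 5 are right.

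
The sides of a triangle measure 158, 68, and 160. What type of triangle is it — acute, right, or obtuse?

Compare the square of the longest side to the sum of squares of the other two: 68² + 158² = 29588 > 25600 = 160².

acute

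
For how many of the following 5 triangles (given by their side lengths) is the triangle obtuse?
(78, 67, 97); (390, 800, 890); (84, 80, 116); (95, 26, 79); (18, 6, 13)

(78,67,97): 67²+78² = 10573 > 9409 = 97² → acute
(390,800,890): 390²+800² = 792100 = 890² → right
(84,80,116): 80²+84² = 13456 = 116² → right
(95,26,79): 26²+79² = 6917 < 9025 = 95² → obtuse
(18,6,13): 6²+13² = 205 < 324 = 18² → obtuse
2 of the 5 are obtuse.

2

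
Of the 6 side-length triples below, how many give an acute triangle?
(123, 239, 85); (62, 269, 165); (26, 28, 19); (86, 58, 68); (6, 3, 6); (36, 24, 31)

4

(123,239,85): 85+123 ≤ 239, not a triangle
(62,269,165): 62+165 ≤ 269, not a triangle
(26,28,19): 19²+26² = 1037 > 784 = 28² → acute
(86,58,68): 58²+68² = 7988 > 7396 = 86² → acute
(6,3,6): 3²+6² = 45 > 36 = 6² → acute
(36,24,31): 24²+31² = 1537 > 1296 = 36² → acute
4 of the 6 are acute.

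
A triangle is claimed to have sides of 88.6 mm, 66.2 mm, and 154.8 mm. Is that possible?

The two shorter sides sum to 154.8, exactly equal to the longest side 154.8.
That gives only a degenerate (flat) triangle — the inequality must be strict.

No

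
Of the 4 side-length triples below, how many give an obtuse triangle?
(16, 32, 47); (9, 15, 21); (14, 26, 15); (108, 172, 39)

3

(16,32,47): 16²+32² = 1280 < 2209 = 47² → obtuse
(9,15,21): 9²+15² = 306 < 441 = 21² → obtuse
(14,26,15): 14²+15² = 421 < 676 = 26² → obtuse
(108,172,39): 39+108 ≤ 172, not a triangle
3 of the 4 are obtuse.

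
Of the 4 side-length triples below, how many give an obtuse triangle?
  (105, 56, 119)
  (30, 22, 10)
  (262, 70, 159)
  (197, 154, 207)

(105,56,119): 56²+105² = 14161 = 119² → right
(30,22,10): 10²+22² = 584 < 900 = 30² → obtuse
(262,70,159): 70+159 ≤ 262, not a triangle
(197,154,207): 154²+197² = 62525 > 42849 = 207² → acute
1 of the 4 is obtuse.

1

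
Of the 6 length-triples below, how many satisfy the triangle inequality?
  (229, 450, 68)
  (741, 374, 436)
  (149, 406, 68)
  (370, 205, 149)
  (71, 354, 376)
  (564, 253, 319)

(68,229,450): 68+229 ≤ 450 → not valid
(374,436,741): 374+436 > 741 → valid
(68,149,406): 68+149 ≤ 406 → not valid
(149,205,370): 149+205 ≤ 370 → not valid
(71,354,376): 71+354 > 376 → valid
(253,319,564): 253+319 > 564 → valid
3 of the 6 triples form a triangle.

3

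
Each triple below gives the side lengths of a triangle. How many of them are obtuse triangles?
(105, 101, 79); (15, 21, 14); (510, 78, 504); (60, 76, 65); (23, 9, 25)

(105,101,79): 79²+101² = 16442 > 11025 = 105² → acute
(15,21,14): 14²+15² = 421 < 441 = 21² → obtuse
(510,78,504): 78²+504² = 260100 = 510² → right
(60,76,65): 60²+65² = 7825 > 5776 = 76² → acute
(23,9,25): 9²+23² = 610 < 625 = 25² → obtuse
2 of the 5 are obtuse.

2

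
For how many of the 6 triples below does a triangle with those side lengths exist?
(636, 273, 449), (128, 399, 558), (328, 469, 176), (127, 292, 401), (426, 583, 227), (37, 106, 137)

(273,449,636): 273+449 > 636 → valid
(128,399,558): 128+399 ≤ 558 → not valid
(176,328,469): 176+328 > 469 → valid
(127,292,401): 127+292 > 401 → valid
(227,426,583): 227+426 > 583 → valid
(37,106,137): 37+106 > 137 → valid
5 of the 6 triples form a triangle.

5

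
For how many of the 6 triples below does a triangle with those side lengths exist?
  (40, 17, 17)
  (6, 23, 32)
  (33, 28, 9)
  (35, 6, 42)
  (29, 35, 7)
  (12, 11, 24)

2

(17,17,40): 17+17 ≤ 40 → not valid
(6,23,32): 6+23 ≤ 32 → not valid
(9,28,33): 9+28 > 33 → valid
(6,35,42): 6+35 ≤ 42 → not valid
(7,29,35): 7+29 > 35 → valid
(11,12,24): 11+12 ≤ 24 → not valid
2 of the 6 triples form a triangle.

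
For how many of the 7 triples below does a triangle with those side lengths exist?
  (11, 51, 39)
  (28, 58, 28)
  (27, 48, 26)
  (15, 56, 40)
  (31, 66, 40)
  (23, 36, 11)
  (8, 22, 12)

(11,39,51): 11+39 ≤ 51 → not valid
(28,28,58): 28+28 ≤ 58 → not valid
(26,27,48): 26+27 > 48 → valid
(15,40,56): 15+40 ≤ 56 → not valid
(31,40,66): 31+40 > 66 → valid
(11,23,36): 11+23 ≤ 36 → not valid
(8,12,22): 8+12 ≤ 22 → not valid
2 of the 7 triples form a triangle.

2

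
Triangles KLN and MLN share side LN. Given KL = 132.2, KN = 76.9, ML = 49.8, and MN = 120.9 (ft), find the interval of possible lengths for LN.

71.1 < LN < 170.7

From triangle KLN: |132.2 − 76.9| < LN < 132.2 + 76.9, i.e. 55.3 < LN < 209.1.
From triangle MLN: 71.1 < LN < 170.7.
Both must hold, so LN lies in the intersection.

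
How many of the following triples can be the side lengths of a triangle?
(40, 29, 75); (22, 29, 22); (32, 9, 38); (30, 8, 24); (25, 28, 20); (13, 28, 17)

5

(29,40,75): 29+40 ≤ 75 → not valid
(22,22,29): 22+22 > 29 → valid
(9,32,38): 9+32 > 38 → valid
(8,24,30): 8+24 > 30 → valid
(20,25,28): 20+25 > 28 → valid
(13,17,28): 13+17 > 28 → valid
5 of the 6 triples form a triangle.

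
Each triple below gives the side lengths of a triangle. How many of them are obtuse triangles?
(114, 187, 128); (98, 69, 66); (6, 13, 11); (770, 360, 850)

3

(114,187,128): 114²+128² = 29380 < 34969 = 187² → obtuse
(98,69,66): 66²+69² = 9117 < 9604 = 98² → obtuse
(6,13,11): 6²+11² = 157 < 169 = 13² → obtuse
(770,360,850): 360²+770² = 722500 = 850² → right
3 of the 4 are obtuse.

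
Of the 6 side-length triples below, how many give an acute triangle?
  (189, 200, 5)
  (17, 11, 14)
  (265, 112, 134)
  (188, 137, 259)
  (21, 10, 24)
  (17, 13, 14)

2

(189,200,5): 5+189 ≤ 200, not a triangle
(17,11,14): 11²+14² = 317 > 289 = 17² → acute
(265,112,134): 112+134 ≤ 265, not a triangle
(188,137,259): 137²+188² = 54113 < 67081 = 259² → obtuse
(21,10,24): 10²+21² = 541 < 576 = 24² → obtuse
(17,13,14): 13²+14² = 365 > 289 = 17² → acute
2 of the 6 are acute.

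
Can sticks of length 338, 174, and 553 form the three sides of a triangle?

The longest side is 553, but the other two sum to only 512.
512 < 553, so the triangle inequality fails.

No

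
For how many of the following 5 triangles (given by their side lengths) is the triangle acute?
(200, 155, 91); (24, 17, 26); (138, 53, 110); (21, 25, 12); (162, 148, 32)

(200,155,91): 91²+155² = 32306 < 40000 = 200² → obtuse
(24,17,26): 17²+24² = 865 > 676 = 26² → acute
(138,53,110): 53²+110² = 14909 < 19044 = 138² → obtuse
(21,25,12): 12²+21² = 585 < 625 = 25² → obtuse
(162,148,32): 32²+148² = 22928 < 26244 = 162² → obtuse
1 of the 5 is acute.

1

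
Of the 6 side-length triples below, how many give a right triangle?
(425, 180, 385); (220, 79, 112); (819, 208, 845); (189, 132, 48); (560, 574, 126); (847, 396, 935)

(425,180,385): 180²+385² = 180625 = 425² → right
(220,79,112): 79+112 ≤ 220, not a triangle
(819,208,845): 208²+819² = 714025 = 845² → right
(189,132,48): 48+132 ≤ 189, not a triangle
(560,574,126): 126²+560² = 329476 = 574² → right
(847,396,935): 396²+847² = 874225 = 935² → right
4 of the 6 are right.

4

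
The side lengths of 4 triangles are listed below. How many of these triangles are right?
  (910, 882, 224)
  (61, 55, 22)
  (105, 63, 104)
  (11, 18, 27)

(910,882,224): 224²+882² = 828100 = 910² → right
(61,55,22): 22²+55² = 3509 < 3721 = 61² → obtuse
(105,63,104): 63²+104² = 14785 > 11025 = 105² → acute
(11,18,27): 11²+18² = 445 < 729 = 27² → obtuse
1 of the 4 is right.

1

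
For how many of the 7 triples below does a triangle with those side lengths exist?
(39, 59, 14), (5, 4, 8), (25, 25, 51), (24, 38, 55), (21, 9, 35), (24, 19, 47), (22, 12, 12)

3

(14,39,59): 14+39 ≤ 59 → not valid
(4,5,8): 4+5 > 8 → valid
(25,25,51): 25+25 ≤ 51 → not valid
(24,38,55): 24+38 > 55 → valid
(9,21,35): 9+21 ≤ 35 → not valid
(19,24,47): 19+24 ≤ 47 → not valid
(12,12,22): 12+12 > 22 → valid
3 of the 7 triples form a triangle.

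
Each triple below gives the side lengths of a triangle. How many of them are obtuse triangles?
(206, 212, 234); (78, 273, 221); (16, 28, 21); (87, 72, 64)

(206,212,234): 206²+212² = 87380 > 54756 = 234² → acute
(78,273,221): 78²+221² = 54925 < 74529 = 273² → obtuse
(16,28,21): 16²+21² = 697 < 784 = 28² → obtuse
(87,72,64): 64²+72² = 9280 > 7569 = 87² → acute
2 of the 4 are obtuse.

2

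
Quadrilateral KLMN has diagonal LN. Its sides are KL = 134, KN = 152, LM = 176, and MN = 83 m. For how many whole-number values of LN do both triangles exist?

165

From triangle KLN: 18 < LN < 286.
From triangle MLN: 93 < LN < 259.
Intersection: 93 < LN < 259, so integers 94 through 258: 165 values.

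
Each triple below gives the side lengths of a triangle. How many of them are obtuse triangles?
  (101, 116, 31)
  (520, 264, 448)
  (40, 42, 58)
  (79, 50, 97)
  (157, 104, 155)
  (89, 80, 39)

(101,116,31): 31²+101² = 11162 < 13456 = 116² → obtuse
(520,264,448): 264²+448² = 270400 = 520² → right
(40,42,58): 40²+42² = 3364 = 58² → right
(79,50,97): 50²+79² = 8741 < 9409 = 97² → obtuse
(157,104,155): 104²+155² = 34841 > 24649 = 157² → acute
(89,80,39): 39²+80² = 7921 = 89² → right
2 of the 6 are obtuse.

2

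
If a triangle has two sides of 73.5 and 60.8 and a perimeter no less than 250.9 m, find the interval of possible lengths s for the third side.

Triangle inequality alone gives 12.7 < s < 134.3.
The perimeter condition gives s ≥ 250.9 − 73.5 − 60.8 = 116.6.
Intersecting the two: 116.6 ≤ s < 134.3.

116.6 ≤ s < 134.3 m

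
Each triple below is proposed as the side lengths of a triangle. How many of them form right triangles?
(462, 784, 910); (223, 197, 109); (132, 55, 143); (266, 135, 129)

2

(462,784,910): 462²+784² = 828100 = 910² → right
(223,197,109): 109²+197² = 50690 > 49729 = 223² → acute
(132,55,143): 55²+132² = 20449 = 143² → right
(266,135,129): 129+135 ≤ 266, not a triangle
2 of the 4 are right.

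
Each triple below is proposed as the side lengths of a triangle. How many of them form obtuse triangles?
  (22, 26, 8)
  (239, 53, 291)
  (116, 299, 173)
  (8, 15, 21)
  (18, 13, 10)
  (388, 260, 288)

4

(22,26,8): 8²+22² = 548 < 676 = 26² → obtuse
(239,53,291): 53²+239² = 59930 < 84681 = 291² → obtuse
(116,299,173): 116+173 ≤ 299, not a triangle
(8,15,21): 8²+15² = 289 < 441 = 21² → obtuse
(18,13,10): 10²+13² = 269 < 324 = 18² → obtuse
(388,260,288): 260²+288² = 150544 = 388² → right
4 of the 6 are obtuse.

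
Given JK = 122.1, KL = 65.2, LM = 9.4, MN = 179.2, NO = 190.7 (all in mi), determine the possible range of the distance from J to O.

0 ≤ JO ≤ 566.6 mi

The maximum is all hops collinear in one direction: 122.1 + 65.2 + 9.4 + 179.2 + 190.7 = 566.6.
The longest hop is 190.7; the others sum to 375.9. Since 190.7 ≤ 375.9, the path can fold back on itself completely, so the minimum distance is 0.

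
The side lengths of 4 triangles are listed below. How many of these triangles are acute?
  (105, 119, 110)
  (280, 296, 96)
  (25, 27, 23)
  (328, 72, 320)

(105,119,110): 105²+110² = 23125 > 14161 = 119² → acute
(280,296,96): 96²+280² = 87616 = 296² → right
(25,27,23): 23²+25² = 1154 > 729 = 27² → acute
(328,72,320): 72²+320² = 107584 = 328² → right
2 of the 4 are acute.

2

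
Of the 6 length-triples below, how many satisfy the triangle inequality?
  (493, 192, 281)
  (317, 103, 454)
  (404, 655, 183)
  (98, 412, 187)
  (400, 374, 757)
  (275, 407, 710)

1

(192,281,493): 192+281 ≤ 493 → not valid
(103,317,454): 103+317 ≤ 454 → not valid
(183,404,655): 183+404 ≤ 655 → not valid
(98,187,412): 98+187 ≤ 412 → not valid
(374,400,757): 374+400 > 757 → valid
(275,407,710): 275+407 ≤ 710 → not valid
1 of the 6 triples forms a triangle.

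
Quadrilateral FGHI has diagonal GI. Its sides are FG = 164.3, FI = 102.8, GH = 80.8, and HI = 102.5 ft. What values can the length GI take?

From triangle FGI: |164.3 − 102.8| < GI < 164.3 + 102.8, i.e. 61.5 < GI < 267.1.
From triangle HGI: 21.7 < GI < 183.3.
Both must hold, so GI lies in the intersection.

61.5 < GI < 183.3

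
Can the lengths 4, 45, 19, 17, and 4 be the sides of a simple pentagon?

For a pentagon, each side must be shorter than the sum of the others.
Here the longest side is 45, but the remaining 4 sides sum to only 44.

No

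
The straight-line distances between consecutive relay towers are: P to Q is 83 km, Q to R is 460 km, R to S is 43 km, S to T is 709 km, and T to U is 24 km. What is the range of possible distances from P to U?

The maximum is all hops collinear in one direction: 83 + 460 + 43 + 709 + 24 = 1319.
The longest hop is 709; the others sum to 610. Folding the others back against it leaves at least 709 − 610 = 99.

99 ≤ PU ≤ 1319 km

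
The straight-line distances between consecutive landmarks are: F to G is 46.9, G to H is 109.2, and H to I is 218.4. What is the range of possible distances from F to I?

62.3 ≤ FI ≤ 374.5

The maximum is all hops collinear in one direction: 46.9 + 109.2 + 218.4 = 374.5.
The longest hop is 218.4; the others sum to 156.1. Folding the others back against it leaves at least 218.4 − 156.1 = 62.3.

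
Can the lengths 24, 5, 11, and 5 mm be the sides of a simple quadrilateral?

For a quadrilateral, each side must be shorter than the sum of the others.
Here the longest side is 24, but the remaining 3 sides sum to only 21.

No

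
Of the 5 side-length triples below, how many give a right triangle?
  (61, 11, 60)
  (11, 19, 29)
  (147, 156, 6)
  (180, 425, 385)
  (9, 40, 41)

(61,11,60): 11²+60² = 3721 = 61² → right
(11,19,29): 11²+19² = 482 < 841 = 29² → obtuse
(147,156,6): 6+147 ≤ 156, not a triangle
(180,425,385): 180²+385² = 180625 = 425² → right
(9,40,41): 9²+40² = 1681 = 41² → right
3 of the 5 are right.

3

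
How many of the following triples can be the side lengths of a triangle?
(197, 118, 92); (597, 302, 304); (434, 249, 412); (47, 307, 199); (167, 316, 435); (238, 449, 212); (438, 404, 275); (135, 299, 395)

(92,118,197): 92+118 > 197 → valid
(302,304,597): 302+304 > 597 → valid
(249,412,434): 249+412 > 434 → valid
(47,199,307): 47+199 ≤ 307 → not valid
(167,316,435): 167+316 > 435 → valid
(212,238,449): 212+238 > 449 → valid
(275,404,438): 275+404 > 438 → valid
(135,299,395): 135+299 > 395 → valid
7 of the 8 triples form a triangle.

7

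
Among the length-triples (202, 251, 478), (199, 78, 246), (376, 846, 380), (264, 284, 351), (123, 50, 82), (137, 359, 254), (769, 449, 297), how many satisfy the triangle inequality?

(202,251,478): 202+251 ≤ 478 → not valid
(78,199,246): 78+199 > 246 → valid
(376,380,846): 376+380 ≤ 846 → not valid
(264,284,351): 264+284 > 351 → valid
(50,82,123): 50+82 > 123 → valid
(137,254,359): 137+254 > 359 → valid
(297,449,769): 297+449 ≤ 769 → not valid
4 of the 7 triples form a triangle.

4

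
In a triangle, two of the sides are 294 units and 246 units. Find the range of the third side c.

By the triangle inequality, c must be less than 294 + 246 = 540 and greater than |294 − 246| = 48.

48 < c < 540 (units)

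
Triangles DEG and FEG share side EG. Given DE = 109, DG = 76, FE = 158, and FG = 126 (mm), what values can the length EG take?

33 < EG < 185

From triangle DEG: |109 − 76| < EG < 109 + 76, i.e. 33 < EG < 185.
From triangle FEG: 32 < EG < 284.
Both must hold, so EG lies in the intersection.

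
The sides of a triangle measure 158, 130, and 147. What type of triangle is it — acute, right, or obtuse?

acute

Compare the square of the longest side to the sum of squares of the other two: 130² + 147² = 38509 > 24964 = 158².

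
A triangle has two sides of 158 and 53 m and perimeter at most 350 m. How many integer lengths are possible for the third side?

34

Triangle inequality: 105 < x < 211. Perimeter ≤ 350 gives x ≤ 350 − 158 − 53 = 139.
So 105 < x ≤ 139; integers 106 through 139: 34 values.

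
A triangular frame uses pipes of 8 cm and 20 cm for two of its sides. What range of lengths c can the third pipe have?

12 < c < 28

By the triangle inequality, c must be less than 8 + 20 = 28 and greater than |8 − 20| = 12.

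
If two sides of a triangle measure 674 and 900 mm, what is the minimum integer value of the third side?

The third side must be strictly greater than |674 − 900| = 226.
The smallest integer above 226 is 227.

227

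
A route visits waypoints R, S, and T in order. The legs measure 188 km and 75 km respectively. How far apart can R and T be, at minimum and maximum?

By the triangle inequality, |188 − 75| ≤ RT ≤ 188 + 75.

113 ≤ RT ≤ 263 km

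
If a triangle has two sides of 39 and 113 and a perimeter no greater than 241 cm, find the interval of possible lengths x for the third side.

74 < x ≤ 89 cm

Triangle inequality alone gives 74 < x < 152.
The perimeter condition gives x ≤ 241 − 39 − 113 = 89.
Intersecting the two: 74 < x ≤ 89.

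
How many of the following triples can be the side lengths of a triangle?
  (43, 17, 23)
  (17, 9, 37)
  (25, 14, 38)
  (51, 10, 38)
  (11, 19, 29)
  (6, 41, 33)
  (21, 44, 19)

(17,23,43): 17+23 ≤ 43 → not valid
(9,17,37): 9+17 ≤ 37 → not valid
(14,25,38): 14+25 > 38 → valid
(10,38,51): 10+38 ≤ 51 → not valid
(11,19,29): 11+19 > 29 → valid
(6,33,41): 6+33 ≤ 41 → not valid
(19,21,44): 19+21 ≤ 44 → not valid
2 of the 7 triples form a triangle.

2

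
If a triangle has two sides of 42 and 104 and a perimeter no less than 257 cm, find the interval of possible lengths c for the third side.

111 ≤ c < 146 cm

Triangle inequality alone gives 62 < c < 146.
The perimeter condition gives c ≥ 257 − 42 − 104 = 111.
Intersecting the two: 111 ≤ c < 146.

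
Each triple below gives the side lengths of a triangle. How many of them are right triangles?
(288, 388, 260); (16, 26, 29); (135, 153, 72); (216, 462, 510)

(288,388,260): 260²+288² = 150544 = 388² → right
(16,26,29): 16²+26² = 932 > 841 = 29² → acute
(135,153,72): 72²+135² = 23409 = 153² → right
(216,462,510): 216²+462² = 260100 = 510² → right
3 of the 4 are right.

3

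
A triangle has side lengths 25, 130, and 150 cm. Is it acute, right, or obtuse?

Compare the square of the longest side to the sum of squares of the other two: 25² + 130² = 17525 < 22500 = 150².

obtuse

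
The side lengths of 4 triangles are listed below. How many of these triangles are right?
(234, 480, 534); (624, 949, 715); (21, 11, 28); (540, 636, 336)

(234,480,534): 234²+480² = 285156 = 534² → right
(624,949,715): 624²+715² = 900601 = 949² → right
(21,11,28): 11²+21² = 562 < 784 = 28² → obtuse
(540,636,336): 336²+540² = 404496 = 636² → right
3 of the 4 are right.

3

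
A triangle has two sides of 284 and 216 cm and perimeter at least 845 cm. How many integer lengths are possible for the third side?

155

Triangle inequality: 68 < x < 500. Perimeter ≥ 845 gives x ≥ 845 − 284 − 216 = 345.
So 345 ≤ x < 500; integers 345 through 499: 155 values.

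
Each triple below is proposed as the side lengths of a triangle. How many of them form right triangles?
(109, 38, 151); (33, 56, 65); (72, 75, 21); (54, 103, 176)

2

(109,38,151): 38+109 ≤ 151, not a triangle
(33,56,65): 33²+56² = 4225 = 65² → right
(72,75,21): 21²+72² = 5625 = 75² → right
(54,103,176): 54+103 ≤ 176, not a triangle
2 of the 4 are right.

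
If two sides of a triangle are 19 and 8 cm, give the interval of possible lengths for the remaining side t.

11 < t < 27

By the triangle inequality, t must be less than 19 + 8 = 27 and greater than |19 − 8| = 11.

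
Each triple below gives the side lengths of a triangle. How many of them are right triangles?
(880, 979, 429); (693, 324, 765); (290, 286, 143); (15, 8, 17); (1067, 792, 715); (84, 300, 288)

5

(880,979,429): 429²+880² = 958441 = 979² → right
(693,324,765): 324²+693² = 585225 = 765² → right
(290,286,143): 143²+286² = 102245 > 84100 = 290² → acute
(15,8,17): 8²+15² = 289 = 17² → right
(1067,792,715): 715²+792² = 1138489 = 1067² → right
(84,300,288): 84²+288² = 90000 = 300² → right
5 of the 6 are right.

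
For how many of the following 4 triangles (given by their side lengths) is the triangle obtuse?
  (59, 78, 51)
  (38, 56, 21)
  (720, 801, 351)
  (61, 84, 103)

(59,78,51): 51²+59² = 6082 < 6084 = 78² → obtuse
(38,56,21): 21²+38² = 1885 < 3136 = 56² → obtuse
(720,801,351): 351²+720² = 641601 = 801² → right
(61,84,103): 61²+84² = 10777 > 10609 = 103² → acute
2 of the 4 are obtuse.

2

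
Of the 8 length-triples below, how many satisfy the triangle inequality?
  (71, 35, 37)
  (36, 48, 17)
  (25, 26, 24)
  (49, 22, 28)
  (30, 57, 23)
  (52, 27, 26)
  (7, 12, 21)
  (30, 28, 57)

(35,37,71): 35+37 > 71 → valid
(17,36,48): 17+36 > 48 → valid
(24,25,26): 24+25 > 26 → valid
(22,28,49): 22+28 > 49 → valid
(23,30,57): 23+30 ≤ 57 → not valid
(26,27,52): 26+27 > 52 → valid
(7,12,21): 7+12 ≤ 21 → not valid
(28,30,57): 28+30 > 57 → valid
6 of the 8 triples form a triangle.

6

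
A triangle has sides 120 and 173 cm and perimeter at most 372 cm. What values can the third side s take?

53 < s ≤ 79 cm

Triangle inequality alone gives 53 < s < 293.
The perimeter condition gives s ≤ 372 − 120 − 173 = 79.
Intersecting the two: 53 < s ≤ 79.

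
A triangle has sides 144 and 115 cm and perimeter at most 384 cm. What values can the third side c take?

Triangle inequality alone gives 29 < c < 259.
The perimeter condition gives c ≤ 384 − 144 − 115 = 125.
Intersecting the two: 29 < c ≤ 125.

29 < c ≤ 125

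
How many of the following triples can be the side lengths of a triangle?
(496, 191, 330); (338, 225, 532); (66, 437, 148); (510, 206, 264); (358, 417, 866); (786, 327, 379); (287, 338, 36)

(191,330,496): 191+330 > 496 → valid
(225,338,532): 225+338 > 532 → valid
(66,148,437): 66+148 ≤ 437 → not valid
(206,264,510): 206+264 ≤ 510 → not valid
(358,417,866): 358+417 ≤ 866 → not valid
(327,379,786): 327+379 ≤ 786 → not valid
(36,287,338): 36+287 ≤ 338 → not valid
2 of the 7 triples form a triangle.

2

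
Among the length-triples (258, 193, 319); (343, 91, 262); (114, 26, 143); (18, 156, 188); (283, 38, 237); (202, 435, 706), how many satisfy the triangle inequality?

(193,258,319): 193+258 > 319 → valid
(91,262,343): 91+262 > 343 → valid
(26,114,143): 26+114 ≤ 143 → not valid
(18,156,188): 18+156 ≤ 188 → not valid
(38,237,283): 38+237 ≤ 283 → not valid
(202,435,706): 202+435 ≤ 706 → not valid
2 of the 6 triples form a triangle.

2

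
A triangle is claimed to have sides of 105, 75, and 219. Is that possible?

The longest side is 219, but the other two sum to only 180.
180 < 219, so the triangle inequality fails.

No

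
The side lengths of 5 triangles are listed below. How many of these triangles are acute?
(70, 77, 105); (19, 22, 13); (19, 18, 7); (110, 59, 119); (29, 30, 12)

4

(70,77,105): 70²+77² = 10829 < 11025 = 105² → obtuse
(19,22,13): 13²+19² = 530 > 484 = 22² → acute
(19,18,7): 7²+18² = 373 > 361 = 19² → acute
(110,59,119): 59²+110² = 15581 > 14161 = 119² → acute
(29,30,12): 12²+29² = 985 > 900 = 30² → acute
4 of the 5 are acute.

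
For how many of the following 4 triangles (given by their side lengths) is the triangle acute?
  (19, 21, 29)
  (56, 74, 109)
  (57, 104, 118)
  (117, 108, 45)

1

(19,21,29): 19²+21² = 802 < 841 = 29² → obtuse
(56,74,109): 56²+74² = 8612 < 11881 = 109² → obtuse
(57,104,118): 57²+104² = 14065 > 13924 = 118² → acute
(117,108,45): 45²+108² = 13689 = 117² → right
1 of the 4 is acute.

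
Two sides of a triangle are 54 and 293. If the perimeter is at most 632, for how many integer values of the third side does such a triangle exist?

Triangle inequality: 239 < x < 347. Perimeter ≤ 632 gives x ≤ 632 − 54 − 293 = 285.
So 239 < x ≤ 285; integers 240 through 285: 46 values.

46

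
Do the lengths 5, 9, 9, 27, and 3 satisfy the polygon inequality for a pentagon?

For a pentagon, each side must be shorter than the sum of the others.
Here the longest side is 27, but the remaining 4 sides sum to only 26.

No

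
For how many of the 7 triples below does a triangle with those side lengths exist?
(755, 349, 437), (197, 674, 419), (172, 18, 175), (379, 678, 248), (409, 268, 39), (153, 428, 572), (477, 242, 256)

4

(349,437,755): 349+437 > 755 → valid
(197,419,674): 197+419 ≤ 674 → not valid
(18,172,175): 18+172 > 175 → valid
(248,379,678): 248+379 ≤ 678 → not valid
(39,268,409): 39+268 ≤ 409 → not valid
(153,428,572): 153+428 > 572 → valid
(242,256,477): 242+256 > 477 → valid
4 of the 7 triples form a triangle.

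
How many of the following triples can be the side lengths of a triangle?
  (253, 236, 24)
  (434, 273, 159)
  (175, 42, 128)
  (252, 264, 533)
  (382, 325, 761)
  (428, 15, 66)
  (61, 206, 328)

1

(24,236,253): 24+236 > 253 → valid
(159,273,434): 159+273 ≤ 434 → not valid
(42,128,175): 42+128 ≤ 175 → not valid
(252,264,533): 252+264 ≤ 533 → not valid
(325,382,761): 325+382 ≤ 761 → not valid
(15,66,428): 15+66 ≤ 428 → not valid
(61,206,328): 61+206 ≤ 328 → not valid
1 of the 7 triples forms a triangle.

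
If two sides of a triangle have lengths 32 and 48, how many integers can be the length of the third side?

63

The third side lies in the open interval (16, 80).
Integers from 17 to 79 inclusive: 79 − 17 + 1 = 63.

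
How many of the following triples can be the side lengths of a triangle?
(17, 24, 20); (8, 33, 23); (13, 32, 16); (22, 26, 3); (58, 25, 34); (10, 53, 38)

2

(17,20,24): 17+20 > 24 → valid
(8,23,33): 8+23 ≤ 33 → not valid
(13,16,32): 13+16 ≤ 32 → not valid
(3,22,26): 3+22 ≤ 26 → not valid
(25,34,58): 25+34 > 58 → valid
(10,38,53): 10+38 ≤ 53 → not valid
2 of the 6 triples form a triangle.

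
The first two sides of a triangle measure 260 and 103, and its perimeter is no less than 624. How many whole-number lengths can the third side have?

102

Triangle inequality: 157 < x < 363. Perimeter ≥ 624 gives x ≥ 624 − 260 − 103 = 261.
So 261 ≤ x < 363; integers 261 through 362: 102 values.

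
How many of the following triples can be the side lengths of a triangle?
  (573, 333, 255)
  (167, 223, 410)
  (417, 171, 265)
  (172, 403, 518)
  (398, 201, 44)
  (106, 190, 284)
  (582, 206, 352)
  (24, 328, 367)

(255,333,573): 255+333 > 573 → valid
(167,223,410): 167+223 ≤ 410 → not valid
(171,265,417): 171+265 > 417 → valid
(172,403,518): 172+403 > 518 → valid
(44,201,398): 44+201 ≤ 398 → not valid
(106,190,284): 106+190 > 284 → valid
(206,352,582): 206+352 ≤ 582 → not valid
(24,328,367): 24+328 ≤ 367 → not valid
4 of the 8 triples form a triangle.

4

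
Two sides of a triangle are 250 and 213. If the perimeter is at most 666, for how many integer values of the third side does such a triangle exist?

Triangle inequality: 37 < x < 463. Perimeter ≤ 666 gives x ≤ 666 − 250 − 213 = 203.
So 37 < x ≤ 203; integers 38 through 203: 166 values.

166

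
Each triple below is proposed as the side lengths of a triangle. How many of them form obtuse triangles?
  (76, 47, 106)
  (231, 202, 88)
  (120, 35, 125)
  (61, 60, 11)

(76,47,106): 47²+76² = 7985 < 11236 = 106² → obtuse
(231,202,88): 88²+202² = 48548 < 53361 = 231² → obtuse
(120,35,125): 35²+120² = 15625 = 125² → right
(61,60,11): 11²+60² = 3721 = 61² → right
2 of the 4 are obtuse.

2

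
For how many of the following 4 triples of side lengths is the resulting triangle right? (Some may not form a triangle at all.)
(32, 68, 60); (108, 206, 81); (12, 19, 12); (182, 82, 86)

1

(32,68,60): 32²+60² = 4624 = 68² → right
(108,206,81): 81+108 ≤ 206, not a triangle
(12,19,12): 12²+12² = 288 < 361 = 19² → obtuse
(182,82,86): 82+86 ≤ 182, not a triangle
1 of the 4 is right.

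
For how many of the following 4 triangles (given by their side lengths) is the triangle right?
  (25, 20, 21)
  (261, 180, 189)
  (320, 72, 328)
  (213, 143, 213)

(25,20,21): 20²+21² = 841 > 625 = 25² → acute
(261,180,189): 180²+189² = 68121 = 261² → right
(320,72,328): 72²+320² = 107584 = 328² → right
(213,143,213): 143²+213² = 65818 > 45369 = 213² → acute
2 of the 4 are right.

2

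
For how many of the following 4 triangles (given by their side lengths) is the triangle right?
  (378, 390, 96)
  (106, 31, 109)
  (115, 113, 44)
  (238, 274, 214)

(378,390,96): 96²+378² = 152100 = 390² → right
(106,31,109): 31²+106² = 12197 > 11881 = 109² → acute
(115,113,44): 44²+113² = 14705 > 13225 = 115² → acute
(238,274,214): 214²+238² = 102440 > 75076 = 274² → acute
1 of the 4 is right.

1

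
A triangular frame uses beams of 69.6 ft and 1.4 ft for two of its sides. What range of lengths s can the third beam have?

By the triangle inequality, s must be less than 69.6 + 1.4 = 71.0 and greater than |69.6 − 1.4| = 68.2.

68.2 < s < 71.0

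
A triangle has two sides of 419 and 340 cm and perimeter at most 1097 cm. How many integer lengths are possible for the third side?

259

Triangle inequality: 79 < x < 759. Perimeter ≤ 1097 gives x ≤ 1097 − 419 − 340 = 338.
So 79 < x ≤ 338; integers 80 through 338: 259 values.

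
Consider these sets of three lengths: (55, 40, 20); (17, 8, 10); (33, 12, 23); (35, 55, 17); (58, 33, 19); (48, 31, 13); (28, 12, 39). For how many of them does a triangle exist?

4

(20,40,55): 20+40 > 55 → valid
(8,10,17): 8+10 > 17 → valid
(12,23,33): 12+23 > 33 → valid
(17,35,55): 17+35 ≤ 55 → not valid
(19,33,58): 19+33 ≤ 58 → not valid
(13,31,48): 13+31 ≤ 48 → not valid
(12,28,39): 12+28 > 39 → valid
4 of the 7 triples form a triangle.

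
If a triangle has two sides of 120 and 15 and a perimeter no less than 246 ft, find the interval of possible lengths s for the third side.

Triangle inequality alone gives 105 < s < 135.
The perimeter condition gives s ≥ 246 − 120 − 15 = 111.
Intersecting the two: 111 ≤ s < 135.

111 ≤ s < 135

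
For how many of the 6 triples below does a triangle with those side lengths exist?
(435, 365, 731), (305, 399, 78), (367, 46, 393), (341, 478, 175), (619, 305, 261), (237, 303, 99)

(365,435,731): 365+435 > 731 → valid
(78,305,399): 78+305 ≤ 399 → not valid
(46,367,393): 46+367 > 393 → valid
(175,341,478): 175+341 > 478 → valid
(261,305,619): 261+305 ≤ 619 → not valid
(99,237,303): 99+237 > 303 → valid
4 of the 6 triples form a triangle.

4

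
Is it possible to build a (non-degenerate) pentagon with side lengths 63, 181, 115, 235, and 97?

A pentagon exists iff every side is shorter than the sum of the others — equivalently, the longest side is less than the sum of the rest.
Longest side 235 < 456 (sum of the remaining 4), so yes.

Yes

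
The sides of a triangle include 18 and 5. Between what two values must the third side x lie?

13 < x < 23

By the triangle inequality, x must be less than 18 + 5 = 23 and greater than |18 − 5| = 13.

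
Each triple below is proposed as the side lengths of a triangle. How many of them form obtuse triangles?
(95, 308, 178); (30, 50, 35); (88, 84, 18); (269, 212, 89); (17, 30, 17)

(95,308,178): 95+178 ≤ 308, not a triangle
(30,50,35): 30²+35² = 2125 < 2500 = 50² → obtuse
(88,84,18): 18²+84² = 7380 < 7744 = 88² → obtuse
(269,212,89): 89²+212² = 52865 < 72361 = 269² → obtuse
(17,30,17): 17²+17² = 578 < 900 = 30² → obtuse
4 of the 5 are obtuse.

4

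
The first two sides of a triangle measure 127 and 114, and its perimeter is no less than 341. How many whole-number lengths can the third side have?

141

Triangle inequality: 13 < x < 241. Perimeter ≥ 341 gives x ≥ 341 − 127 − 114 = 100.
So 100 ≤ x < 241; integers 100 through 240: 141 values.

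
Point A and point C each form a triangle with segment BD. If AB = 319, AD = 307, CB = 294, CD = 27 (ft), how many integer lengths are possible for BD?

From triangle ABD: 12 < BD < 626.
From triangle CBD: 267 < BD < 321.
Intersection: 267 < BD < 321, so integers 268 through 320: 53 values.

53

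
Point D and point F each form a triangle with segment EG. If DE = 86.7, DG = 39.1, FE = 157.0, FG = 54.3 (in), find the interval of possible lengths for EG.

From triangle DEG: |86.7 − 39.1| < EG < 86.7 + 39.1, i.e. 47.6 < EG < 125.8.
From triangle FEG: 102.7 < EG < 211.3.
Both must hold, so EG lies in the intersection.

102.7 < EG < 125.8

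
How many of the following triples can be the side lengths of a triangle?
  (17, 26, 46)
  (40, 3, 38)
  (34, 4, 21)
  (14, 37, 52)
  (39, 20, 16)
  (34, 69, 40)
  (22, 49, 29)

3

(17,26,46): 17+26 ≤ 46 → not valid
(3,38,40): 3+38 > 40 → valid
(4,21,34): 4+21 ≤ 34 → not valid
(14,37,52): 14+37 ≤ 52 → not valid
(16,20,39): 16+20 ≤ 39 → not valid
(34,40,69): 34+40 > 69 → valid
(22,29,49): 22+29 > 49 → valid
3 of the 7 triples form a triangle.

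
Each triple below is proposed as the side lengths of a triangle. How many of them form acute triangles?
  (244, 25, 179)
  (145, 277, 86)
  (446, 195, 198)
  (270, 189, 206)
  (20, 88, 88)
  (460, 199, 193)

2

(244,25,179): 25+179 ≤ 244, not a triangle
(145,277,86): 86+145 ≤ 277, not a triangle
(446,195,198): 195+198 ≤ 446, not a triangle
(270,189,206): 189²+206² = 78157 > 72900 = 270² → acute
(20,88,88): 20²+88² = 8144 > 7744 = 88² → acute
(460,199,193): 193+199 ≤ 460, not a triangle
2 of the 6 are acute.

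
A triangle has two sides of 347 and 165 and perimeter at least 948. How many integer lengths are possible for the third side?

Triangle inequality: 182 < x < 512. Perimeter ≥ 948 gives x ≥ 948 − 347 − 165 = 436.
So 436 ≤ x < 512; integers 436 through 511: 76 values.

76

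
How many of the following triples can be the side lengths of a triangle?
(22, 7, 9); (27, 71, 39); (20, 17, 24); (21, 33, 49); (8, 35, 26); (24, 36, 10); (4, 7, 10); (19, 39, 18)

(7,9,22): 7+9 ≤ 22 → not valid
(27,39,71): 27+39 ≤ 71 → not valid
(17,20,24): 17+20 > 24 → valid
(21,33,49): 21+33 > 49 → valid
(8,26,35): 8+26 ≤ 35 → not valid
(10,24,36): 10+24 ≤ 36 → not valid
(4,7,10): 4+7 > 10 → valid
(18,19,39): 18+19 ≤ 39 → not valid
3 of the 8 triples form a triangle.

3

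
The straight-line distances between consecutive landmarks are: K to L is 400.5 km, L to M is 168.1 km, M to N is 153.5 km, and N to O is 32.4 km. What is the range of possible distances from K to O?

46.5 ≤ KO ≤ 754.5 km

The maximum is all hops collinear in one direction: 400.5 + 168.1 + 153.5 + 32.4 = 754.5.
The longest hop is 400.5; the others sum to 354.0. Folding the others back against it leaves at least 400.5 − 354.0 = 46.5.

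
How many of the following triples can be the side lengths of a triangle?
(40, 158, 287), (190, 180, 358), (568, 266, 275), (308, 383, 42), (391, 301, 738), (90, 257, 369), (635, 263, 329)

1

(40,158,287): 40+158 ≤ 287 → not valid
(180,190,358): 180+190 > 358 → valid
(266,275,568): 266+275 ≤ 568 → not valid
(42,308,383): 42+308 ≤ 383 → not valid
(301,391,738): 301+391 ≤ 738 → not valid
(90,257,369): 90+257 ≤ 369 → not valid
(263,329,635): 263+329 ≤ 635 → not valid
1 of the 7 triples forms a triangle.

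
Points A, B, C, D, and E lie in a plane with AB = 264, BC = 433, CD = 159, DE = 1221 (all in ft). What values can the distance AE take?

365 ≤ AE ≤ 2077 ft

The maximum is all hops collinear in one direction: 264 + 433 + 159 + 1221 = 2077.
The longest hop is 1221; the others sum to 856. Folding the others back against it leaves at least 1221 − 856 = 365.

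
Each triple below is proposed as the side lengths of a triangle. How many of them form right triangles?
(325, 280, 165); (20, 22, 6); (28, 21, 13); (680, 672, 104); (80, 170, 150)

3

(325,280,165): 165²+280² = 105625 = 325² → right
(20,22,6): 6²+20² = 436 < 484 = 22² → obtuse
(28,21,13): 13²+21² = 610 < 784 = 28² → obtuse
(680,672,104): 104²+672² = 462400 = 680² → right
(80,170,150): 80²+150² = 28900 = 170² → right
3 of the 5 are right.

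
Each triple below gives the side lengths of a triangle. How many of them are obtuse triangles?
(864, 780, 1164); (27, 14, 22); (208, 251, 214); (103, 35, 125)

(864,780,1164): 780²+864² = 1354896 = 1164² → right
(27,14,22): 14²+22² = 680 < 729 = 27² → obtuse
(208,251,214): 208²+214² = 89060 > 63001 = 251² → acute
(103,35,125): 35²+103² = 11834 < 15625 = 125² → obtuse
2 of the 4 are obtuse.

2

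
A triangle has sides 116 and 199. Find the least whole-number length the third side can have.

84

The third side must be strictly greater than |116 − 199| = 83.
The smallest integer above 83 is 84.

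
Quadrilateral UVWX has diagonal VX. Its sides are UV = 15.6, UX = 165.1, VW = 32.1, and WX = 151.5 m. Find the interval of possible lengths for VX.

From triangle UVX: |15.6 − 165.1| < VX < 15.6 + 165.1, i.e. 149.5 < VX < 180.7.
From triangle WVX: 119.4 < VX < 183.6.
Both must hold, so VX lies in the intersection.

149.5 < VX < 180.7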